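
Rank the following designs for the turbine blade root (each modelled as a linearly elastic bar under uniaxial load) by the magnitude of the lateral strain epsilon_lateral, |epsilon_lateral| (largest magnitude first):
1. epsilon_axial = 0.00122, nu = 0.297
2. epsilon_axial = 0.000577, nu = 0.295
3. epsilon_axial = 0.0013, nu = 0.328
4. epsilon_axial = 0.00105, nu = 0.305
Model: a linearly elastic bar under uniaxial load, so epsilon_lateral = -nu·epsilon_axial (SI units).
  Case 1: epsilon_lateral = -(0.297 × 0.00122) = -0.0003623
  Case 2: epsilon_lateral = -(0.295 × 0.000577) = -0.0001702
  Case 3: epsilon_lateral = -(0.328 × 0.0013) = -0.0004264
  Case 4: epsilon_lateral = -(0.305 × 0.00105) = -0.0003202
Ordering by |epsilon_lateral|: 0.0004264 (case 3) > 0.0003623 (case 1) > 0.0003202 (case 4) > 0.0001702 (case 2)
Final answer: 3, 1, 4, 2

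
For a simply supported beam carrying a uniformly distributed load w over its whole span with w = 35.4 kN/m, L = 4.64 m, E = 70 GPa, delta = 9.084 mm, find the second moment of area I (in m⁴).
Model: a simply supported beam carrying a uniformly distributed load w over its whole span, so delta = (5·w·L^4) / (384·E·I).
Solve for I: I = (5·w·L^4) / (384·delta·E).
Convert to SI units:
  w = 35.4 kN/m = 35400 N/m
  E = 70 GPa = 7 × 10¹⁰ Pa
  delta = 9.084 mm = 0.009084 m
Substitute:
  I = (5 × 35400 × 4.64^4) / (384 × 0.009084 × (7 × 10¹⁰))
  I = 0.000336 m⁴
Final answer: I = 0.000336 m⁴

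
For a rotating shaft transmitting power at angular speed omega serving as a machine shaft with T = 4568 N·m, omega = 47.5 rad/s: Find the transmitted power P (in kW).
Model: a rotating shaft transmitting power at angular speed omega, so P = T·omega.
Substitute:
  P = 4568 × 47.5
  P = 217000 W
Convert: P = 217000 W = 217 kW
Final answer: P = 217 kW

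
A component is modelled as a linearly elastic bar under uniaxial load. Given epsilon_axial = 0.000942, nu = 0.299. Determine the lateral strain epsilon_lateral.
Model: a linearly elastic bar under uniaxial load, so epsilon_lateral = -nu·epsilon_axial.
Substitute:
  epsilon_lateral = -(0.299 × 0.000942)
  epsilon_lateral = -0.0002817
Final answer: epsilon_lateral = -0.0002817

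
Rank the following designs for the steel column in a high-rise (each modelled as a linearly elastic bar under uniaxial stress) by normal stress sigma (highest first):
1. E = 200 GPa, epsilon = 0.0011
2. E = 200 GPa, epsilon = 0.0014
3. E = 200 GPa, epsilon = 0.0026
Model: a linearly elastic bar under uniaxial stress, so sigma = E·epsilon (SI units).
  Case 1: sigma = (2 × 10¹¹) × 0.0011 = 2.2 × 10⁸ Pa = 220 MPa
  Case 2: sigma = (2 × 10¹¹) × 0.0014 = 2.8 × 10⁸ Pa = 280 MPa
  Case 3: sigma = (2 × 10¹¹) × 0.0026 = 5.2 × 10⁸ Pa = 520 MPa
Ordering: 520 MPa (case 3) > 280 MPa (case 2) > 220 MPa (case 1)
Final answer: 3, 2, 1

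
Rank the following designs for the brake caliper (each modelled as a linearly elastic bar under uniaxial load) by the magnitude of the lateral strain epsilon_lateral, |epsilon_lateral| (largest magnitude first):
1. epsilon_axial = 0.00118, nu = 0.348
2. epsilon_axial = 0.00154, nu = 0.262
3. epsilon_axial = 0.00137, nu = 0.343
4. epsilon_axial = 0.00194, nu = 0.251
Model: a linearly elastic bar under uniaxial load, so epsilon_lateral = -nu·epsilon_axial (SI units).
  Case 1: epsilon_lateral = -(0.348 × 0.00118) = -0.0004106
  Case 2: epsilon_lateral = -(0.262 × 0.00154) = -0.0004035
  Case 3: epsilon_lateral = -(0.343 × 0.00137) = -0.0004699
  Case 4: epsilon_lateral = -(0.251 × 0.00194) = -0.0004869
Ordering by |epsilon_lateral|: 0.0004869 (case 4) > 0.0004699 (case 3) > 0.0004106 (case 1) > 0.0004035 (case 2)
Final answer: 4, 3, 1, 2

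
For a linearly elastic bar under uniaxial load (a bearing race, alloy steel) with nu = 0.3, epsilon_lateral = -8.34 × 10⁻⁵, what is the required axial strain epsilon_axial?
Model: a linearly elastic bar under uniaxial load, so epsilon_lateral = -nu·epsilon_axial.
Solve for epsilon_axial: epsilon_axial = -epsilon_lateral / nu.
Substitute:
  epsilon_axial = -(-8.34 × 10⁻⁵) / 0.3
  epsilon_axial = 0.000278
Final answer: epsilon_axial = 0.000278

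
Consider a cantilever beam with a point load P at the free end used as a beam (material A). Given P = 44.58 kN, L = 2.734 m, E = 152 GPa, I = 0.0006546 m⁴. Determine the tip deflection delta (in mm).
Model: a cantilever beam with a point load P at the free end, so delta = (P·L^3) / (3·E·I).
Convert to SI units:
  P = 44.58 kN = 44580 N
  E = 152 GPa = 1.52 × 10¹¹ Pa
Substitute:
  delta = (44580 × 2.734^3) / (3 × (1.52 × 10¹¹) × 0.0006546)
  delta = 0.003052 m
Convert: delta = 0.003052 m = 3.052 mm
Final answer: delta = 3.052 mm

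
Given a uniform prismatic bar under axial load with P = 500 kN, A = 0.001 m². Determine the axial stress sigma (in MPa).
Model: a uniform prismatic bar under axial load, so sigma = P / A.
Convert to SI units:
  P = 500 kN = 500000 N
Substitute:
  sigma = 500000 / 0.001
  sigma = 5 × 10⁸ Pa
Convert: sigma = 5 × 10⁸ Pa = 500 MPa
Final answer: sigma = 500 MPa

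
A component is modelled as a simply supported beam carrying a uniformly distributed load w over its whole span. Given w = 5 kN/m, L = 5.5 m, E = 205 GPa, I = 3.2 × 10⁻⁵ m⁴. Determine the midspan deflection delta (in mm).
Model: a simply supported beam carrying a uniformly distributed load w over its whole span, so delta = (5·w·L^4) / (384·E·I).
Convert to SI units:
  w = 5 kN/m = 5000 N/m
  E = 205 GPa = 2.05 × 10¹¹ Pa
Substitute:
  delta = (5 × 5000 × 5.5^4) / (384 × (2.05 × 10¹¹) × (3.2 × 10⁻⁵))
  delta = 0.009081 m
Convert: delta = 0.009081 m = 9.081 mm
Final answer: delta = 9.081 mm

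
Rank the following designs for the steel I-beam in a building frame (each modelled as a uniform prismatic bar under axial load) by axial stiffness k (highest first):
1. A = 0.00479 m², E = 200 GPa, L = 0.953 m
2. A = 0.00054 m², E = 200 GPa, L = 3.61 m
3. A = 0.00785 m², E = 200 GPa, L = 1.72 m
Model: a uniform prismatic bar under axial load, so k = (A·E) / L (SI units).
  Case 1: k = (0.00479 × (2 × 10¹¹)) / 0.953 = 1.005 × 10⁹ N/m = 1005 MN/m
  Case 2: k = (0.00054 × (2 × 10¹¹)) / 3.61 = 2.992 × 10⁷ N/m = 29.92 MN/m
  Case 3: k = (0.00785 × (2 × 10¹¹)) / 1.72 = 9.128 × 10⁸ N/m = 912.8 MN/m
Ordering: 1005 MN/m (case 1) > 912.8 MN/m (case 3) > 29.92 MN/m (case 2)
Final answer: 1, 3, 2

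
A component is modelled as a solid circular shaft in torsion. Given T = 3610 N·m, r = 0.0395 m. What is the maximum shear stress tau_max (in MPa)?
Model: a solid circular shaft in torsion, so tau_max = (2·T) / (π·r^3).
Substitute:
  tau_max = (2 × 3610) / (π × 0.0395^3)
  tau_max = 3.729 × 10⁷ Pa
Convert: tau_max = 3.729 × 10⁷ Pa = 37.29 MPa
Final answer: tau_max = 37.29 MPa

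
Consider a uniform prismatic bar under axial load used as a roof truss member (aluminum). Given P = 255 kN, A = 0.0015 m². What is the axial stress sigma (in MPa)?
Model: a uniform prismatic bar under axial load, so sigma = P / A.
Convert to SI units:
  P = 255 kN = 255000 N
Substitute:
  sigma = 255000 / 0.0015
  sigma = 1.7 × 10⁸ Pa
Convert: sigma = 1.7 × 10⁸ Pa = 170 MPa
Final answer: sigma = 170 MPa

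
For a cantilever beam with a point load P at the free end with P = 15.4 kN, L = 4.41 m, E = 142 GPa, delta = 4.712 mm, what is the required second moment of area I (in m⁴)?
Model: a cantilever beam with a point load P at the free end, so delta = (P·L^3) / (3·E·I).
Solve for I: I = (P·L^3) / (3·delta·E).
Convert to SI units:
  P = 15.4 kN = 15400 N
  E = 142 GPa = 1.42 × 10¹¹ Pa
  delta = 4.712 mm = 0.004712 m
Substitute:
  I = (15400 × 4.41^3) / (3 × 0.004712 × (1.42 × 10¹¹))
  I = 0.000658 m⁴
Final answer: I = 0.000658 m⁴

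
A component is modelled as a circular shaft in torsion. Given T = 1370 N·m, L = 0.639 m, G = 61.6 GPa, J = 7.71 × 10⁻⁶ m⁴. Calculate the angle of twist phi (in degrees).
Model: a circular shaft in torsion, so phi = (T·L) / (G·J).
Convert to SI units:
  G = 61.6 GPa = 6.16 × 10¹⁰ Pa
Substitute:
  phi = (1370 × 0.639) / ((6.16 × 10¹⁰) × (7.71 × 10⁻⁶))
  phi = 0.001843 rad
Convert to degrees: phi = 0.001843 × 180/π = 0.1056°
Final answer: phi = 0.1056°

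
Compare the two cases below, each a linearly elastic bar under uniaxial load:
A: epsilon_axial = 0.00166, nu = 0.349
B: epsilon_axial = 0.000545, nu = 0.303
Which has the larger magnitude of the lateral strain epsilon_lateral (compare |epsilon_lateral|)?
Model: a linearly elastic bar under uniaxial load, so epsilon_lateral = -nu·epsilon_axial (SI units).
  A: epsilon_lateral = -(0.349 × 0.00166) = -0.0005793
  B: epsilon_lateral = -(0.303 × 0.000545) = -0.0001651
|epsilon_lateral|: A = 0.0005793, B = 0.0001651, so A is larger in magnitude.
Final answer: A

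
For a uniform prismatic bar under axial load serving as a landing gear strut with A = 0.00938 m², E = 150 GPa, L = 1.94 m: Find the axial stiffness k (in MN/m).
Model: a uniform prismatic bar under axial load, so k = (A·E) / L.
Convert to SI units:
  E = 150 GPa = 1.5 × 10¹¹ Pa
Substitute:
  k = (0.00938 × (1.5 × 10¹¹)) / 1.94
  k = 7.253 × 10⁸ N/m
Convert: k = 7.253 × 10⁸ N/m = 725.3 MN/m
Final answer: k = 725.3 MN/m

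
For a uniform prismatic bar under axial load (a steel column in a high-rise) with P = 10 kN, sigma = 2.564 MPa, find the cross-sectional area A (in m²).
Model: a uniform prismatic bar under axial load, so sigma = P / A.
Solve for A: A = P / sigma.
Convert to SI units:
  P = 10 kN = 10000 N
  sigma = 2.564 MPa = 2.564 × 10⁶ Pa
Substitute:
  A = 10000 / (2.564 × 10⁶)
  A = 0.0039 m²
Final answer: A = 0.0039 m²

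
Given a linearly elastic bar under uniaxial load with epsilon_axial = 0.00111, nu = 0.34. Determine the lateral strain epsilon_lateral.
Model: a linearly elastic bar under uniaxial load, so epsilon_lateral = -nu·epsilon_axial.
Substitute:
  epsilon_lateral = -(0.34 × 0.00111)
  epsilon_lateral = -0.0003774
Final answer: epsilon_lateral = -0.0003774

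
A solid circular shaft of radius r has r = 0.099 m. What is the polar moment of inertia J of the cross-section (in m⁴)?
Model: a solid circular shaft of radius r, so J = (π·r^4) / 2.
Substitute:
  J = (π × 0.099^4) / 2
  J = 0.0001509 m⁴
Final answer: J = 0.0001509 m⁴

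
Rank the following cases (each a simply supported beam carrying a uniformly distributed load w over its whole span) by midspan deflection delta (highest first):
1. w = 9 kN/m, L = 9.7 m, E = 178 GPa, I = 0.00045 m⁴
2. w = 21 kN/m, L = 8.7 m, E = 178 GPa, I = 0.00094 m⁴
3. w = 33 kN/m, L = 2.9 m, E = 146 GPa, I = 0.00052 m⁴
Model: a simply supported beam carrying a uniformly distributed load w over its whole span, so delta = (5·w·L^4) / (384·E·I) (SI units).
  Case 1: delta = (5 × 9000 × 9.7^4) / (384 × (1.78 × 10¹¹) × 0.00045) = 0.01295 m = 12.95 mm
  Case 2: delta = (5 × 21000 × 8.7^4) / (384 × (1.78 × 10¹¹) × 0.00094) = 0.009362 m = 9.362 mm
  Case 3: delta = (5 × 33000 × 2.9^4) / (384 × (1.46 × 10¹¹) × 0.00052) = 0.0004003 m = 0.4003 mm
Ordering: 12.95 mm (case 1) > 9.362 mm (case 2) > 0.4003 mm (case 3)
Final answer: 1, 2, 3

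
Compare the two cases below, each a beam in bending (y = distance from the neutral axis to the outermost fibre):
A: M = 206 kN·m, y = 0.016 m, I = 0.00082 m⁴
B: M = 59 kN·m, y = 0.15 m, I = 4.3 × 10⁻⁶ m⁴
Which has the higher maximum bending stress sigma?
Model: a beam in bending (y = distance from the neutral axis to the outermost fibre), so sigma = (M·y) / I (SI units).
  A: sigma = (206000 × 0.016) / 0.00082 = 4.02 × 10⁶ Pa = 4.02 MPa
  B: sigma = (59000 × 0.15) / (4.3 × 10⁻⁶) = 2.058 × 10⁹ Pa = 2058 MPa
2058 MPa > 4.02 MPa, so B is larger.
Final answer: B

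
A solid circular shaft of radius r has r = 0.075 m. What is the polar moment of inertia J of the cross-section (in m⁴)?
Model: a solid circular shaft of radius r, so J = (π·r^4) / 2.
Substitute:
  J = (π × 0.075^4) / 2
  J = 4.97 × 10⁻⁵ m⁴
Final answer: J = 4.97 × 10⁻⁵ m⁴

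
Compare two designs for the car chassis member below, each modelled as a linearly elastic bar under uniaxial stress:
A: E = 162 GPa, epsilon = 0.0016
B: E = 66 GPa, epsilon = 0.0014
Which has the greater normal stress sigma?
Model: a linearly elastic bar under uniaxial stress, so sigma = E·epsilon (SI units).
  A: sigma = (1.62 × 10¹¹) × 0.0016 = 2.592 × 10⁸ Pa = 259.2 MPa
  B: sigma = (6.6 × 10¹⁰) × 0.0014 = 9.24 × 10⁷ Pa = 92.4 MPa
259.2 MPa > 92.4 MPa, so A is larger.
Final answer: A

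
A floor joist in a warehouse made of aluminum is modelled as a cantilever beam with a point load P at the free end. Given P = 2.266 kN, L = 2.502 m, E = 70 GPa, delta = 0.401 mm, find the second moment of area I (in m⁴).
Model: a cantilever beam with a point load P at the free end, so delta = (P·L^3) / (3·E·I).
Solve for I: I = (P·L^3) / (3·delta·E).
Convert to SI units:
  P = 2.266 kN = 2266 N
  E = 70 GPa = 7 × 10¹⁰ Pa
  delta = 0.401 mm = 0.000401 m
Substitute:
  I = (2266 × 2.502^3) / (3 × 0.000401 × (7 × 10¹⁰))
  I = 0.0004215 m⁴
Final answer: I = 0.0004215 m⁴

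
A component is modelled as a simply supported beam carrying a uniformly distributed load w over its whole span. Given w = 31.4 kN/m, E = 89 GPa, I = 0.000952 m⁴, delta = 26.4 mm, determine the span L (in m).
Model: a simply supported beam carrying a uniformly distributed load w over its whole span, so delta = (5·w·L^4) / (384·E·I).
Solve for L: L = ((384·delta·E·I) / (5·w))^(1/4).
Convert to SI units:
  w = 31.4 kN/m = 31400 N/m
  E = 89 GPa = 8.9 × 10¹⁰ Pa
  delta = 26.4 mm = 0.0264 m
Substitute:
  L = ((384 × 0.0264 × (8.9 × 10¹⁰) × 0.000952) / (5 × 31400))^(1/4)
  L = 8.6 m
Final answer: L = 8.6 m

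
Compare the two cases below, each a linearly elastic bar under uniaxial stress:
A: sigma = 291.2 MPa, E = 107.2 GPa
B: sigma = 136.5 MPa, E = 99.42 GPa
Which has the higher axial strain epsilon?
Model: a linearly elastic bar under uniaxial stress, so epsilon = sigma / E (SI units).
  A: epsilon = (2.912 × 10⁸) / (1.072 × 10¹¹) = 0.002716
  B: epsilon = (1.365 × 10⁸) / (9.942 × 10¹⁰) = 0.001373
0.002716 > 0.001373, so A is larger.
Final answer: A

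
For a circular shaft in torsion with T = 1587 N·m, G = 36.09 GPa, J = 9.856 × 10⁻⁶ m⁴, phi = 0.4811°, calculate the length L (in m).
Model: a circular shaft in torsion, so phi = (T·L) / (G·J).
Solve for L: L = (phi·G·J) / T.
Convert to SI units:
  G = 36.09 GPa = 3.609 × 10¹⁰ Pa
  phi = 0.4811° = 0.008397 rad
Substitute:
  L = (0.008397 × (3.609 × 10¹⁰) × (9.856 × 10⁻⁶)) / 1587
  L = 1.882 m
Final answer: L = 1.882 m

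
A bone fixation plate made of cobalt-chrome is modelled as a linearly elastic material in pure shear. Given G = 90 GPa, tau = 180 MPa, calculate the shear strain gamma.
Model: a linearly elastic material in pure shear, so tau = G·gamma.
Solve for gamma: gamma = tau / G.
Convert to SI units:
  G = 90 GPa = 9 × 10¹⁰ Pa
  tau = 180 MPa = 1.8 × 10⁸ Pa
Substitute:
  gamma = (1.8 × 10⁸) / (9 × 10¹⁰)
  gamma = 0.002
Final answer: gamma = 0.002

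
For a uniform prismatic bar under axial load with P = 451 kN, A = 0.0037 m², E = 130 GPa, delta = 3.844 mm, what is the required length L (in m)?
Model: a uniform prismatic bar under axial load, so delta = (P·L) / (A·E).
Solve for L: L = (delta·A·E) / P.
Convert to SI units:
  P = 451 kN = 451000 N
  E = 130 GPa = 1.3 × 10¹¹ Pa
  delta = 3.844 mm = 0.003844 m
Substitute:
  L = (0.003844 × 0.0037 × (1.3 × 10¹¹)) / 451000
  L = 4.1 m
Final answer: L = 4.1 m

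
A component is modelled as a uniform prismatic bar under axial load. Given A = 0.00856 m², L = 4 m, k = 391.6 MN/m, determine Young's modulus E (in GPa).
Model: a uniform prismatic bar under axial load, so k = (A·E) / L.
Solve for E: E = (k·L) / A.
Convert to SI units:
  k = 391.6 MN/m = 3.916 × 10⁸ N/m
Substitute:
  E = ((3.916 × 10⁸) × 4) / 0.00856
  E = 1.83 × 10¹¹ Pa
Convert: E = 1.83 × 10¹¹ Pa = 183 GPa
Final answer: E = 183 GPa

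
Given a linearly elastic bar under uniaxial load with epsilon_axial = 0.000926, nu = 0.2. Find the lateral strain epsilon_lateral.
Model: a linearly elastic bar under uniaxial load, so epsilon_lateral = -nu·epsilon_axial.
Substitute:
  epsilon_lateral = -(0.2 × 0.000926)
  epsilon_lateral = -0.0001852
Final answer: epsilon_lateral = -0.0001852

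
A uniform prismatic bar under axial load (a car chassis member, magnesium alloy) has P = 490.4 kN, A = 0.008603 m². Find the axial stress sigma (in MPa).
Model: a uniform prismatic bar under axial load, so sigma = P / A.
Convert to SI units:
  P = 490.4 kN = 490400 N
Substitute:
  sigma = 490400 / 0.008603
  sigma = 5.7 × 10⁷ Pa
Convert: sigma = 5.7 × 10⁷ Pa = 57 MPa
Final answer: sigma = 57 MPa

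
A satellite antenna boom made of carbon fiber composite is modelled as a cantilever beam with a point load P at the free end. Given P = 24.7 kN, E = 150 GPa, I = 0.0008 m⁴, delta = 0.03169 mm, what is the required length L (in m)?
Model: a cantilever beam with a point load P at the free end, so delta = (P·L^3) / (3·E·I).
Solve for L: L = ((3·delta·E·I) / P)^(1/3).
Convert to SI units:
  P = 24.7 kN = 24700 N
  E = 150 GPa = 1.5 × 10¹¹ Pa
  delta = 0.03169 mm = 3.169 × 10⁻⁵ m
Substitute:
  L = ((3 × (3.169 × 10⁻⁵) × (1.5 × 10¹¹) × 0.0008) / 24700)^(1/3)
  L = 0.773 m
Final answer: L = 0.773 m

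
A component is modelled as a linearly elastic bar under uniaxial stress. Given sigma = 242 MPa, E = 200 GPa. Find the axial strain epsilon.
Model: a linearly elastic bar under uniaxial stress, so epsilon = sigma / E.
Convert to SI units:
  sigma = 242 MPa = 2.42 × 10⁸ Pa
  E = 200 GPa = 2 × 10¹¹ Pa
Substitute:
  epsilon = (2.42 × 10⁸) / (2 × 10¹¹)
  epsilon = 0.00121
Final answer: epsilon = 0.00121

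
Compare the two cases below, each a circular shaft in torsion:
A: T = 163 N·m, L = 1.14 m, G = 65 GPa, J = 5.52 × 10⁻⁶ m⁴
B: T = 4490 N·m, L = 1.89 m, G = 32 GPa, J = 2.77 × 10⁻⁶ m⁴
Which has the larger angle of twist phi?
Model: a circular shaft in torsion, so phi = (T·L) / (G·J) (SI units).
  A: phi = (163 × 1.14) / ((6.5 × 10¹⁰) × (5.52 × 10⁻⁶)) = 0.0005179 rad = 0.02967°
  B: phi = (4490 × 1.89) / ((3.2 × 10¹⁰) × (2.77 × 10⁻⁶)) = 0.09574 rad = 5.485°
5.485° > 0.02967°, so B is larger.
Final answer: B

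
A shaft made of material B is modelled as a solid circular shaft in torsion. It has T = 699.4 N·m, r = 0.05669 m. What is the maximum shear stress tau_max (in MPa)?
Model: a solid circular shaft in torsion, so tau_max = (2·T) / (π·r^3).
Substitute:
  tau_max = (2 × 699.4) / (π × 0.05669^3)
  tau_max = 2.444 × 10⁶ Pa
Convert: tau_max = 2.444 × 10⁶ Pa = 2.444 MPa
Final answer: tau_max = 2.444 MPa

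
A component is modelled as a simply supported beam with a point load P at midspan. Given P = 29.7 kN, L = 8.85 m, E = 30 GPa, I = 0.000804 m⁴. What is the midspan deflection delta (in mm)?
Model: a simply supported beam with a point load P at midspan, so delta = (P·L^3) / (48·E·I).
Convert to SI units:
  P = 29.7 kN = 29700 N
  E = 30 GPa = 3 × 10¹⁰ Pa
Substitute:
  delta = (29700 × 8.85^3) / (48 × (3 × 10¹⁰) × 0.000804)
  delta = 0.01778 m
Convert: delta = 0.01778 m = 17.78 mm
Final answer: delta = 17.78 mm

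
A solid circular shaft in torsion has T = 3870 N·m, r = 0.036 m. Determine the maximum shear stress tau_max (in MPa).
Model: a solid circular shaft in torsion, so tau_max = (2·T) / (π·r^3).
Substitute:
  tau_max = (2 × 3870) / (π × 0.036^3)
  tau_max = 5.281 × 10⁷ Pa
Convert: tau_max = 5.281 × 10⁷ Pa = 52.81 MPa
Final answer: tau_max = 52.81 MPa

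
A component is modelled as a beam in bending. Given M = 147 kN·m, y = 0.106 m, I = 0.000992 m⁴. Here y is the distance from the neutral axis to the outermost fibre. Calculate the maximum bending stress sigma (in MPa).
Model: a beam in bending, so sigma = (M·y) / I.
Convert to SI units:
  M = 147 kN·m = 147000 N·m
Substitute:
  sigma = (147000 × 0.106) / 0.000992
  sigma = 1.571 × 10⁷ Pa
Convert: sigma = 1.571 × 10⁷ Pa = 15.71 MPa
Final answer: sigma = 15.71 MPa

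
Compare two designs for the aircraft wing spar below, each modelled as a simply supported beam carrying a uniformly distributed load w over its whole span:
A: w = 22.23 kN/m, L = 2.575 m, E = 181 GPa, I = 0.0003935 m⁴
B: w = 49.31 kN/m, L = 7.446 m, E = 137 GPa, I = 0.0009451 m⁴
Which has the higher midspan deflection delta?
Model: a simply supported beam carrying a uniformly distributed load w over its whole span, so delta = (5·w·L^4) / (384·E·I) (SI units).
  A: delta = (5 × 22230 × 2.575^4) / (384 × (1.81 × 10¹¹) × 0.0003935) = 0.0001787 m = 0.1787 mm
  B: delta = (5 × 49310 × 7.446^4) / (384 × (1.37 × 10¹¹) × 0.0009451) = 0.01524 m = 15.24 mm
15.24 mm > 0.1787 mm, so B is larger.
Final answer: B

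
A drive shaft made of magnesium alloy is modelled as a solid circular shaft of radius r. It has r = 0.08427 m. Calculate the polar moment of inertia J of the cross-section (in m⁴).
Model: a solid circular shaft of radius r, so J = (π·r^4) / 2.
Substitute:
  J = (π × 0.08427^4) / 2
  J = 7.922 × 10⁻⁵ m⁴
Final answer: J = 7.922 × 10⁻⁵ m⁴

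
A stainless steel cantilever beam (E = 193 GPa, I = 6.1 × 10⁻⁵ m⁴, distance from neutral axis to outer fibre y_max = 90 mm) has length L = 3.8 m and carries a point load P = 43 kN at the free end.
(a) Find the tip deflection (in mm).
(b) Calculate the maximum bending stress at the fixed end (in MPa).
(a) Tip deflection of a cantilever with an end point load: δ = P·L^3 / (3·E·I). Convert P = 43 kN = 43000 N, E = 193 GPa = 1.93 × 10¹¹ Pa.
  δ = (43000 × 3.8^3) / (3 × (1.93 × 10¹¹) × (6.1 × 10⁻⁵)) = 0.06681 m = 66.81 mm
(b) Maximum bending moment at the fixed end: M = P·L = 43000 × 3.8 = 163400 N·m. Convert y_max = 90 mm = 0.09 m.
  σ = M·y_max / I = (163400 × 0.09) / (6.1 × 10⁻⁵) = 2.411 × 10⁸ Pa = 241.1 MPa
Final answer: (a) δ = 66.81 mm, (b) σ = 241.1 MPa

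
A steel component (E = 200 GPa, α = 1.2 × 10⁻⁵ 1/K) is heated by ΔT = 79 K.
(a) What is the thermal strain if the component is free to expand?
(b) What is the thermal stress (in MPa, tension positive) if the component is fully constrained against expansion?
(a) Free thermal strain ε_th = α·ΔT = (1.2 × 10⁻⁵) × 79 = 0.000948
(b) Fully constrained, the expansion is suppressed, so σ = -E·α·ΔT. Convert E = 200 GPa = 2 × 10¹¹ Pa.
  σ = -(2 × 10¹¹) × (1.2 × 10⁻⁵) × 79 = -1.896 × 10⁸ Pa = -189.6 MPa (compressive)
Final answer: (a) ε_th = 0.000948, (b) σ = -189.6 MPa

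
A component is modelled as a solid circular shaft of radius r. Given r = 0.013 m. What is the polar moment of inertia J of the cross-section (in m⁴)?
Model: a solid circular shaft of radius r, so J = (π·r^4) / 2.
Substitute:
  J = (π × 0.013^4) / 2
  J = 4.486 × 10⁻⁸ m⁴
Final answer: J = 4.486 × 10⁻⁸ m⁴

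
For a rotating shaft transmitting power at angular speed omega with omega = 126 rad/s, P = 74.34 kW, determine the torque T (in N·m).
Model: a rotating shaft transmitting power at angular speed omega, so P = T·omega.
Solve for T: T = P / omega.
Convert to SI units:
  P = 74.34 kW = 74340 W
Substitute:
  T = 74340 / 126
  T = 590 N·m
Final answer: T = 590 N·m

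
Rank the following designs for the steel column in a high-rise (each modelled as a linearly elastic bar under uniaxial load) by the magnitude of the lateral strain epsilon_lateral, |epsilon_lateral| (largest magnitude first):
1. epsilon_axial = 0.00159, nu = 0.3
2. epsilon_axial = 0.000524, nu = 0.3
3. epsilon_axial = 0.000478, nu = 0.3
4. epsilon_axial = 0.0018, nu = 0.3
Model: a linearly elastic bar under uniaxial load, so epsilon_lateral = -nu·epsilon_axial (SI units).
  Case 1: epsilon_lateral = -(0.3 × 0.00159) = -0.000477
  Case 2: epsilon_lateral = -(0.3 × 0.000524) = -0.0001572
  Case 3: epsilon_lateral = -(0.3 × 0.000478) = -0.0001434
  Case 4: epsilon_lateral = -(0.3 × 0.0018) = -0.00054
Ordering by |epsilon_lateral|: 0.00054 (case 4) > 0.000477 (case 1) > 0.0001572 (case 2) > 0.0001434 (case 3)
Final answer: 4, 1, 2, 3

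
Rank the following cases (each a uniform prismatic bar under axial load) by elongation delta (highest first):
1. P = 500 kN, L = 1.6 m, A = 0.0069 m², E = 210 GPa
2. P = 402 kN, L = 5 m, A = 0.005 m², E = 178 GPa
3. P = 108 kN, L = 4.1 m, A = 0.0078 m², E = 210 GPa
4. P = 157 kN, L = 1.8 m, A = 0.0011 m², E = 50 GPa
Model: a uniform prismatic bar under axial load, so delta = (P·L) / (A·E) (SI units).
  Case 1: delta = (500000 × 1.6) / (0.0069 × (2.1 × 10¹¹)) = 0.0005521 m = 0.5521 mm
  Case 2: delta = (402000 × 5) / (0.005 × (1.78 × 10¹¹)) = 0.002258 m = 2.258 mm
  Case 3: delta = (108000 × 4.1) / (0.0078 × (2.1 × 10¹¹)) = 0.0002703 m = 0.2703 mm
  Case 4: delta = (157000 × 1.8) / (0.0011 × (5 × 10¹⁰)) = 0.005138 m = 5.138 mm
Ordering: 5.138 mm (case 4) > 2.258 mm (case 2) > 0.5521 mm (case 1) > 0.2703 mm (case 3)
Final answer: 4, 2, 1, 3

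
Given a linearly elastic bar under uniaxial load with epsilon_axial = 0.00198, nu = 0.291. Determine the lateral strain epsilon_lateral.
Model: a linearly elastic bar under uniaxial load, so epsilon_lateral = -nu·epsilon_axial.
Substitute:
  epsilon_lateral = -(0.291 × 0.00198)
  epsilon_lateral = -0.0005762
Final answer: epsilon_lateral = -0.0005762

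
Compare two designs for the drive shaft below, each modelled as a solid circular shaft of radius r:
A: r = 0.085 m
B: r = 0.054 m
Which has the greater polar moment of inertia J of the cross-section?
Model: a solid circular shaft of radius r, so J = (π·r^4) / 2 (SI units).
  A: J = (π × 0.085^4) / 2 = 8.2 × 10⁻⁵ m⁴
  B: J = (π × 0.054^4) / 2 = 1.336 × 10⁻⁵ m⁴
8.2 × 10⁻⁵ m⁴ > 1.336 × 10⁻⁵ m⁴, so A is larger.
Final answer: A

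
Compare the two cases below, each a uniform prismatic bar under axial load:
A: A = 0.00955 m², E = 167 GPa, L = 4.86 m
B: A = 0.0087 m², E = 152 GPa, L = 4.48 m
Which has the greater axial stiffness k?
Model: a uniform prismatic bar under axial load, so k = (A·E) / L (SI units).
  A: k = (0.00955 × (1.67 × 10¹¹)) / 4.86 = 3.282 × 10⁸ N/m = 328.2 MN/m
  B: k = (0.0087 × (1.52 × 10¹¹)) / 4.48 = 2.952 × 10⁸ N/m = 295.2 MN/m
328.2 MN/m > 295.2 MN/m, so A is larger.
Final answer: A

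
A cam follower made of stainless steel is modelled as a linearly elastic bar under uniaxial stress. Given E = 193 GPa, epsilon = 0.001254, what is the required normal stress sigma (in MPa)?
Model: a linearly elastic bar under uniaxial stress, so epsilon = sigma / E.
Solve for sigma: sigma = epsilon·E.
Convert to SI units:
  E = 193 GPa = 1.93 × 10¹¹ Pa
Substitute:
  sigma = 0.001254 × (1.93 × 10¹¹)
  sigma = 2.42 × 10⁸ Pa
Convert: sigma = 2.42 × 10⁸ Pa = 242 MPa
Final answer: sigma = 242 MPa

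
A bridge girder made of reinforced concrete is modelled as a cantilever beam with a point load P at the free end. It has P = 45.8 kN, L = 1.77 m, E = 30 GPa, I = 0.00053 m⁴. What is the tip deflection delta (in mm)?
Model: a cantilever beam with a point load P at the free end, so delta = (P·L^3) / (3·E·I).
Convert to SI units:
  P = 45.8 kN = 45800 N
  E = 30 GPa = 3 × 10¹⁰ Pa
Substitute:
  delta = (45800 × 1.77^3) / (3 × (3 × 10¹⁰) × 0.00053)
  delta = 0.005324 m
Convert: delta = 0.005324 m = 5.324 mm
Final answer: delta = 5.324 mm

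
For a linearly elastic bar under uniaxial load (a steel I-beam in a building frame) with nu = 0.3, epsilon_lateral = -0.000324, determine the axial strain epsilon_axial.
Model: a linearly elastic bar under uniaxial load, so epsilon_lateral = -nu·epsilon_axial.
Solve for epsilon_axial: epsilon_axial = -epsilon_lateral / nu.
Substitute:
  epsilon_axial = -(-0.000324) / 0.3
  epsilon_axial = 0.00108
Final answer: epsilon_axial = 0.00108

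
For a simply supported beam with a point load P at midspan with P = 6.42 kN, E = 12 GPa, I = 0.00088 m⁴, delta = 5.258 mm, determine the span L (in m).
Model: a simply supported beam with a point load P at midspan, so delta = (P·L^3) / (48·E·I).
Solve for L: L = ((48·delta·E·I) / P)^(1/3).
Convert to SI units:
  P = 6.42 kN = 6420 N
  E = 12 GPa = 1.2 × 10¹⁰ Pa
  delta = 5.258 mm = 0.005258 m
Substitute:
  L = ((48 × 0.005258 × (1.2 × 10¹⁰) × 0.00088) / 6420)^(1/3)
  L = 7.46 m
Final answer: L = 7.46 m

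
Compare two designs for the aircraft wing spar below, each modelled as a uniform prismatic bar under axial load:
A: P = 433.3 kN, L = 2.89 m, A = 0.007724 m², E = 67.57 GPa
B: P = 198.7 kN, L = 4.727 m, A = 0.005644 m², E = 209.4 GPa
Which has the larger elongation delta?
Model: a uniform prismatic bar under axial load, so delta = (P·L) / (A·E) (SI units).
  A: delta = (433300 × 2.89) / (0.007724 × (6.757 × 10¹⁰)) = 0.002399 m = 2.399 mm
  B: delta = (198700 × 4.727) / (0.005644 × (2.094 × 10¹¹)) = 0.0007947 m = 0.7947 mm
2.399 mm > 0.7947 mm, so A is larger.
Final answer: A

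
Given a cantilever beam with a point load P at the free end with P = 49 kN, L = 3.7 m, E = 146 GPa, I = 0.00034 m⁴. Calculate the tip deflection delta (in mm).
Model: a cantilever beam with a point load P at the free end, so delta = (P·L^3) / (3·E·I).
Convert to SI units:
  P = 49 kN = 49000 N
  E = 146 GPa = 1.46 × 10¹¹ Pa
Substitute:
  delta = (49000 × 3.7^3) / (3 × (1.46 × 10¹¹) × 0.00034)
  delta = 0.01667 m
Convert: delta = 0.01667 m = 16.67 mm
Final answer: delta = 16.67 mm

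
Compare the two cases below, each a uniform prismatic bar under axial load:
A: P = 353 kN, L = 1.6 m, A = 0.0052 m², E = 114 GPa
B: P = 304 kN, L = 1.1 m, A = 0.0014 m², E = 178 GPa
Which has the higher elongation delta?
Model: a uniform prismatic bar under axial load, so delta = (P·L) / (A·E) (SI units).
  A: delta = (353000 × 1.6) / (0.0052 × (1.14 × 10¹¹)) = 0.0009528 m = 0.9528 mm
  B: delta = (304000 × 1.1) / (0.0014 × (1.78 × 10¹¹)) = 0.001342 m = 1.342 mm
1.342 mm > 0.9528 mm, so B is larger.
Final answer: B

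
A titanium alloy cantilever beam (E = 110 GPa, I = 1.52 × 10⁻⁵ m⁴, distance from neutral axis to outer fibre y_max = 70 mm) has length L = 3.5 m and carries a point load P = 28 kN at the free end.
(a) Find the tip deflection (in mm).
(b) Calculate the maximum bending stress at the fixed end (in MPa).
(a) Tip deflection of a cantilever with an end point load: δ = P·L^3 / (3·E·I). Convert P = 28 kN = 28000 N, E = 110 GPa = 1.1 × 10¹¹ Pa.
  δ = (28000 × 3.5^3) / (3 × (1.1 × 10¹¹) × (1.52 × 10⁻⁵)) = 0.2393 m = 239.3 mm
(b) Maximum bending moment at the fixed end: M = P·L = 28000 × 3.5 = 98000 N·m. Convert y_max = 70 mm = 0.07 m.
  σ = M·y_max / I = (98000 × 0.07) / (1.52 × 10⁻⁵) = 4.513 × 10⁸ Pa = 451.3 MPa
Final answer: (a) δ = 239.3 mm, (b) σ = 451.3 MPa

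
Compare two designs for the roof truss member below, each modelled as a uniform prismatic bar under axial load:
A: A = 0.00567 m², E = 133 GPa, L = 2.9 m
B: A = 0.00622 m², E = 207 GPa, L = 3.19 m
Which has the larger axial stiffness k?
Model: a uniform prismatic bar under axial load, so k = (A·E) / L (SI units).
  A: k = (0.00567 × (1.33 × 10¹¹)) / 2.9 = 2.6 × 10⁸ N/m = 260 MN/m
  B: k = (0.00622 × (2.07 × 10¹¹)) / 3.19 = 4.036 × 10⁸ N/m = 403.6 MN/m
403.6 MN/m > 260 MN/m, so B is larger.
Final answer: B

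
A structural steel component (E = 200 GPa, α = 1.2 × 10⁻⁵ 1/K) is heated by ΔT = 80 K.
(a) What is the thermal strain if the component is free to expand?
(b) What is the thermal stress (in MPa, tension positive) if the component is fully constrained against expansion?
(a) Free thermal strain ε_th = α·ΔT = (1.2 × 10⁻⁵) × 80 = 0.00096
(b) Fully constrained, the expansion is suppressed, so σ = -E·α·ΔT. Convert E = 200 GPa = 2 × 10¹¹ Pa.
  σ = -(2 × 10¹¹) × (1.2 × 10⁻⁵) × 80 = -1.92 × 10⁸ Pa = -192 MPa (compressive)
Final answer: (a) ε_th = 0.00096, (b) σ = -192 MPa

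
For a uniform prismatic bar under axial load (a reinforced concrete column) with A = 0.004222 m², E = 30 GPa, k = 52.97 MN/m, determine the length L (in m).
Model: a uniform prismatic bar under axial load, so k = (A·E) / L.
Solve for L: L = (A·E) / k.
Convert to SI units:
  E = 30 GPa = 3 × 10¹⁰ Pa
  k = 52.97 MN/m = 5.297 × 10⁷ N/m
Substitute:
  L = (0.004222 × (3 × 10¹⁰)) / (5.297 × 10⁷)
  L = 2.391 m
Final answer: L = 2.391 m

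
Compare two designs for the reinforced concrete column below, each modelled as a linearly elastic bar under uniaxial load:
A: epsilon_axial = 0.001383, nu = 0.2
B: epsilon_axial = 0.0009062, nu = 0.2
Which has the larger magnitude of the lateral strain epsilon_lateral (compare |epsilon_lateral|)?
Model: a linearly elastic bar under uniaxial load, so epsilon_lateral = -nu·epsilon_axial (SI units).
  A: epsilon_lateral = -(0.2 × 0.001383) = -0.0002766
  B: epsilon_lateral = -(0.2 × 0.0009062) = -0.0001812
|epsilon_lateral|: A = 0.0002766, B = 0.0001812, so A is larger in magnitude.
Final answer: A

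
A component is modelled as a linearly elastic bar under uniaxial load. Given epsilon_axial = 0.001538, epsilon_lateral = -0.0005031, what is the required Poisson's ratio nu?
Model: a linearly elastic bar under uniaxial load, so epsilon_lateral = -nu·epsilon_axial.
Solve for nu: nu = -epsilon_lateral / epsilon_axial.
Substitute:
  nu = -(-0.0005031) / 0.001538
  nu = 0.3271
Final answer: nu = 0.3271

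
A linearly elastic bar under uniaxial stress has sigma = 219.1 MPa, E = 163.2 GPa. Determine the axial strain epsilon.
Model: a linearly elastic bar under uniaxial stress, so epsilon = sigma / E.
Convert to SI units:
  sigma = 219.1 MPa = 2.191 × 10⁸ Pa
  E = 163.2 GPa = 1.632 × 10¹¹ Pa
Substitute:
  epsilon = (2.191 × 10⁸) / (1.632 × 10¹¹)
  epsilon = 0.001343
Final answer: epsilon = 0.001343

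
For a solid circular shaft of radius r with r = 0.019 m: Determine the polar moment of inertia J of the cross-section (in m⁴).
Model: a solid circular shaft of radius r, so J = (π·r^4) / 2.
Substitute:
  J = (π × 0.019^4) / 2
  J = 2.047 × 10⁻⁷ m⁴
Final answer: J = 2.047 × 10⁻⁷ m⁴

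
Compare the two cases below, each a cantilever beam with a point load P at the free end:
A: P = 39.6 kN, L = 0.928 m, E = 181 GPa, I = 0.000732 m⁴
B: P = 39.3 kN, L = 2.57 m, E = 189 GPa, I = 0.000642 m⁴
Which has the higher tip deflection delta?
Model: a cantilever beam with a point load P at the free end, so delta = (P·L^3) / (3·E·I) (SI units).
  A: delta = (39600 × 0.928^3) / (3 × (1.81 × 10¹¹) × 0.000732) = 7.962 × 10⁻⁵ m = 0.07962 mm
  B: delta = (39300 × 2.57^3) / (3 × (1.89 × 10¹¹) × 0.000642) = 0.001833 m = 1.833 mm
1.833 mm > 0.07962 mm, so B is larger.
Final answer: B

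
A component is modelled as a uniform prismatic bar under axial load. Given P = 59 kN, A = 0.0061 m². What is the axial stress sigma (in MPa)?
Model: a uniform prismatic bar under axial load, so sigma = P / A.
Convert to SI units:
  P = 59 kN = 59000 N
Substitute:
  sigma = 59000 / 0.0061
  sigma = 9.672 × 10⁶ Pa
Convert: sigma = 9.672 × 10⁶ Pa = 9.672 MPa
Final answer: sigma = 9.672 MPa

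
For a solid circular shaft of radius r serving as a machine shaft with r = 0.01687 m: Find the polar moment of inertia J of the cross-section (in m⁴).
Model: a solid circular shaft of radius r, so J = (π·r^4) / 2.
Substitute:
  J = (π × 0.01687^4) / 2
  J = 1.272 × 10⁻⁷ m⁴
Final answer: J = 1.272 × 10⁻⁷ m⁴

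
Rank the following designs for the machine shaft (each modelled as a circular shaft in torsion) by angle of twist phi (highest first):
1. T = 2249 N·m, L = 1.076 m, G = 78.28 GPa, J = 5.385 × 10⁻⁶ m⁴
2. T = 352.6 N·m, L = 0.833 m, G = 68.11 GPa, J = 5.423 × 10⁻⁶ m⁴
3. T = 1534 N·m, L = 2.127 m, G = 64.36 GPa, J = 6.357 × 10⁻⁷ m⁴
Model: a circular shaft in torsion, so phi = (T·L) / (G·J) (SI units).
  Case 1: phi = (2249 × 1.076) / ((7.828 × 10¹⁰) × (5.385 × 10⁻⁶)) = 0.005741 rad = 0.3289°
  Case 2: phi = (352.6 × 0.833) / ((6.811 × 10¹⁰) × (5.423 × 10⁻⁶)) = 0.0007952 rad = 0.04556°
  Case 3: phi = (1534 × 2.127) / ((6.436 × 10¹⁰) × (6.357 × 10⁻⁷)) = 0.07975 rad = 4.569°
Ordering: 4.569° (case 3) > 0.3289° (case 1) > 0.04556° (case 2)
Final answer: 3, 1, 2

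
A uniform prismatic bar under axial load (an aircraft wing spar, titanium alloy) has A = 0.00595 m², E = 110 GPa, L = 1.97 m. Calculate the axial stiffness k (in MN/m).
Model: a uniform prismatic bar under axial load, so k = (A·E) / L.
Convert to SI units:
  E = 110 GPa = 1.1 × 10¹¹ Pa
Substitute:
  k = (0.00595 × (1.1 × 10¹¹)) / 1.97
  k = 3.322 × 10⁸ N/m
Convert: k = 3.322 × 10⁸ N/m = 332.2 MN/m
Final answer: k = 332.2 MN/m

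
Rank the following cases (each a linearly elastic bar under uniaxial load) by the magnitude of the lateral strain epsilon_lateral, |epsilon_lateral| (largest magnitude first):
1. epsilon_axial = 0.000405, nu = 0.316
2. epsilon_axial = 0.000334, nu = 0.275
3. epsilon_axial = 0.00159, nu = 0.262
Model: a linearly elastic bar under uniaxial load, so epsilon_lateral = -nu·epsilon_axial (SI units).
  Case 1: epsilon_lateral = -(0.316 × 0.000405) = -0.000128
  Case 2: epsilon_lateral = -(0.275 × 0.000334) = -9.185 × 10⁻⁵
  Case 3: epsilon_lateral = -(0.262 × 0.00159) = -0.0004166
Ordering by |epsilon_lateral|: 0.0004166 (case 3) > 0.000128 (case 1) > 9.185 × 10⁻⁵ (case 2)
Final answer: 3, 1, 2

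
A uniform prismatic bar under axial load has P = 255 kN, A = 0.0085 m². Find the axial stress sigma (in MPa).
Model: a uniform prismatic bar under axial load, so sigma = P / A.
Convert to SI units:
  P = 255 kN = 255000 N
Substitute:
  sigma = 255000 / 0.0085
  sigma = 3 × 10⁷ Pa
Convert: sigma = 3 × 10⁷ Pa = 30 MPa
Final answer: sigma = 30 MPa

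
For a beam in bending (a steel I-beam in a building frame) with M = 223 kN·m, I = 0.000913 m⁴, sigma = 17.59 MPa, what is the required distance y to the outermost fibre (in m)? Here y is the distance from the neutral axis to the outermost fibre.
Model: a beam in bending, so sigma = (M·y) / I.
Solve for y: y = (sigma·I) / M.
Convert to SI units:
  M = 223 kN·m = 223000 N·m
  sigma = 17.59 MPa = 1.759 × 10⁷ Pa
Substitute:
  y = ((1.759 × 10⁷) × 0.000913) / 223000
  y = 0.07202 m
Final answer: y = 0.07202 m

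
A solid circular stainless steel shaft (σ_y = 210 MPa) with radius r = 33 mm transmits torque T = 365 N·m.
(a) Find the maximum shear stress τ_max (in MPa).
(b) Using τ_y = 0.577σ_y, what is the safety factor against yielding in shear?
(a) For a solid circular shaft, τ_max = T·r/J with J = π·r^4/2, i.e. τ_max = 2·T / (π·r^3). Convert r = 33 mm = 0.033 m.
  τ_max = (2 × 365) / (π × 0.033^3) = 6.466 × 10⁶ Pa = 6.466 MPa
(b) τ_y = 0.577 × 210 = 121.17 MPa
  SF = τ_y/τ_max = 121.17 / 6.466 = 18.74
Final answer: (a) τ_max = 6.466 MPa, (b) SF = 18.74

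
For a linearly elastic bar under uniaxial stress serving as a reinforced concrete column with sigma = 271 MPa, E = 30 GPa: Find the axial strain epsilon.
Model: a linearly elastic bar under uniaxial stress, so epsilon = sigma / E.
Convert to SI units:
  sigma = 271 MPa = 2.71 × 10⁸ Pa
  E = 30 GPa = 3 × 10¹⁰ Pa
Substitute:
  epsilon = (2.71 × 10⁸) / (3 × 10¹⁰)
  epsilon = 0.009033
Final answer: epsilon = 0.009033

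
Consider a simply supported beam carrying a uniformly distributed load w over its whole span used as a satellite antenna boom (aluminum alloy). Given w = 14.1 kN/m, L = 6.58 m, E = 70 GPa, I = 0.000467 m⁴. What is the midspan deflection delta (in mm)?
Model: a simply supported beam carrying a uniformly distributed load w over its whole span, so delta = (5·w·L^4) / (384·E·I).
Convert to SI units:
  w = 14.1 kN/m = 14100 N/m
  E = 70 GPa = 7 × 10¹⁰ Pa
Substitute:
  delta = (5 × 14100 × 6.58^4) / (384 × (7 × 10¹⁰) × 0.000467)
  delta = 0.01053 m
Convert: delta = 0.01053 m = 10.53 mm
Final answer: delta = 10.53 mm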